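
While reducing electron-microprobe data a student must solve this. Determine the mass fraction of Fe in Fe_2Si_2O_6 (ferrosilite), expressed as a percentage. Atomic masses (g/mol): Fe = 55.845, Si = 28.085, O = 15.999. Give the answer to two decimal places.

42.33 mass %

M(Fe_2Si_2O_6) = 263.854 g/mol.
Fe contributes 2 × 55.845 = 111.690 g per mole.
111.690/263.854 = 0.4233 → 42.33%.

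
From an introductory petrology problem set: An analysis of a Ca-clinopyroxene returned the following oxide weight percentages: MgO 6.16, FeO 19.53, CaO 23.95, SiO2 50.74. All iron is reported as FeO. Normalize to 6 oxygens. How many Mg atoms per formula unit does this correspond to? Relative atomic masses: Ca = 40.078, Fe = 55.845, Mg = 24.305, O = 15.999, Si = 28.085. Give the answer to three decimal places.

MgO (M=40.304): mol = 0.15284; Mg = 0.15284, O = 0.15284.
FeO (M=71.844): mol = 0.27184; Fe = 0.27184, O = 0.27184.
CaO (M=56.077): mol = 0.42709; Ca = 0.42709, O = 0.42709.
SiO2 (M=60.083): mol = 0.84450; Si = 0.84450, O = 1.68900.
ΣO = 2.54077; factor = 6/ΣO = 2.36149.
Mg apfu = 0.15284 × 2.36149 = 0.361.

0.361 Mg apfu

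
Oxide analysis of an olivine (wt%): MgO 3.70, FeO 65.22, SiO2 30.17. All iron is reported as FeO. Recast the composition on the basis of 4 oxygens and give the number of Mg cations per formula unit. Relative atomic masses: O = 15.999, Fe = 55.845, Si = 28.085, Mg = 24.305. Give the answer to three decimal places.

0.183 Mg apfu

3.70 wt% MgO ÷ 40.304 g/mol = 0.09180 mol, giving 0.09180 Mg and 0.09180 O.
65.22 wt% FeO ÷ 71.844 g/mol = 0.90780 mol, giving 0.90780 Fe and 0.90780 O.
30.17 wt% SiO2 ÷ 60.083 g/mol = 0.50214 mol, giving 0.50214 Si and 1.00428 O.
Oxygen sums to 2.00388; scaling by 4/2.00388 = 1.99613 puts the formula on 4 O.
Mg: 0.09180 × 1.99613 = 0.183 atoms per formula unit.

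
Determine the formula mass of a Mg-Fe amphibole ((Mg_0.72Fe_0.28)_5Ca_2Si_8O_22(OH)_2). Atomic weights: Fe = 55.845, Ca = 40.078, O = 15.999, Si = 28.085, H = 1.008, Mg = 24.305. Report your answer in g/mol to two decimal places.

The formula mass is the sum 3.60·24.305 + 1.40·55.845 + 2·40.078 + 8·28.085 + 24·15.999 + 2·1.008.

856.51 g/mol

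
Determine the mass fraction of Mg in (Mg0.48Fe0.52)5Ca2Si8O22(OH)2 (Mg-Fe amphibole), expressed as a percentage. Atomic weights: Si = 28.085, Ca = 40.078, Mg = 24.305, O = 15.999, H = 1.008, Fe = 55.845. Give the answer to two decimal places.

6.52 wt%

Formula mass = 2.40*24.305 + 2.60*55.845 + 2*40.078 + 8*28.085 + 24*15.999 + 2*1.008 = 894.357 g/mol, of which 58.332 g is Mg.
So Mg makes up 58.332/894.357 = 0.0652 of the mass, i.e. 6.52%.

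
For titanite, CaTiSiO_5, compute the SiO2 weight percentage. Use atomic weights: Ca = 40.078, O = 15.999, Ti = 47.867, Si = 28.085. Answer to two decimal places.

M(CaTiSiO_5) = 196.025 g/mol; M(SiO2) = 60.083 g/mol.
Moles SiO2 per formula unit = 1 Si ÷ 1 = 1.0000.
SiO2 fraction = (1.0000 × 60.083) / 196.025 = 60.083/196.025 = 0.3065.

30.65 wt%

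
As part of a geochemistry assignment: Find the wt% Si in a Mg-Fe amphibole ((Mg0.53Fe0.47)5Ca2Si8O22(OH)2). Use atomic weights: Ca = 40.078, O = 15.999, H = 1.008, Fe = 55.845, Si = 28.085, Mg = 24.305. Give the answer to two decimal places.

M((Mg0.53Fe0.47)5Ca2Si8O22(OH)2) = 886.472 g/mol.
Si contributes 8 × 28.085 = 224.680 g per mole.
224.680/886.472 = 0.2535 → 25.35%.

25.35 weight percent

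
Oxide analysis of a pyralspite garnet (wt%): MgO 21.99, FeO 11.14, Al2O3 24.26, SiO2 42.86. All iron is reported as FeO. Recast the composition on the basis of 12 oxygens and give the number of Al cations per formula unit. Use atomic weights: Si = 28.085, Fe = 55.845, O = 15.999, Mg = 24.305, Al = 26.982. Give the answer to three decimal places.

2.010 Al apfu

MgO (M=40.304): mol = 0.54560; Mg = 0.54560, O = 0.54560.
FeO (M=71.844): mol = 0.15506; Fe = 0.15506, O = 0.15506.
Al2O3 (M=101.961): mol = 0.23793; Al = 0.47586, O = 0.71379.
SiO2 (M=60.083): mol = 0.71335; Si = 0.71335, O = 1.42670.
ΣO = 2.84115; factor = 12/ΣO = 4.22364.
Al apfu = 0.47586 × 4.22364 = 2.010.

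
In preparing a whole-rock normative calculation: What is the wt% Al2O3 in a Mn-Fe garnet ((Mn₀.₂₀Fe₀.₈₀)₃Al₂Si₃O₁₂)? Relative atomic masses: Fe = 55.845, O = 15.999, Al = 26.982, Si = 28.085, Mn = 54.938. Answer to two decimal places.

20.51 wt%

Molar mass of (Mn₀.₂₀Fe₀.₈₀)₃Al₂Si₃O₁₂ = 0.60×54.938 + 2.40×55.845 + 2×26.982 + 3×28.085 + 12×15.999 = 497.198 g/mol.
Each formula unit contains 2 Al, equivalent to 2/2 = 1.0000 mol Al2O3.
M(Al2O3) = 2×26.982 + 3×15.999 = 101.961 g/mol.
Mass of Al2O3 per formula unit = 1.0000 × 101.961 = 101.961 g.
Al2O3 wt% = 101.961 / 497.198 × 100 = 20.51%.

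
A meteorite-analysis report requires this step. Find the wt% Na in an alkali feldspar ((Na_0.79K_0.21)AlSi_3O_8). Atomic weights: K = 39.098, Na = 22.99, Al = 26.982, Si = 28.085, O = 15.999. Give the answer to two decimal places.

6.84 weight percent

M((Na_0.79K_0.21)AlSi_3O_8) = 265.602 g/mol.
Na contributes 0.79 × 22.99 = 18.162 g per mole.
18.162/265.602 = 0.0684 → 6.84%.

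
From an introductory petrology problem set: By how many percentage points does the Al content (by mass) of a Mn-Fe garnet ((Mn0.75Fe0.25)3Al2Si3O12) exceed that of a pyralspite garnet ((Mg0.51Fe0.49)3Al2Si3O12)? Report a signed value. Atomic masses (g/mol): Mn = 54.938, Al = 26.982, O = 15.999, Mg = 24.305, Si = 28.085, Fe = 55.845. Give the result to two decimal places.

M((Mn0.75Fe0.25)3Al2Si3O12) = 495.701 g/mol, so wt% Al = 53.964/495.701 × 100 = 10.89%.
M((Mg0.51Fe0.49)3Al2Si3O12) = 449.486 g/mol, so wt% Al = 53.964/449.486 × 100 = 12.01%.
10.89 − 12.01 = -1.12 pp.

-1.12 percentage points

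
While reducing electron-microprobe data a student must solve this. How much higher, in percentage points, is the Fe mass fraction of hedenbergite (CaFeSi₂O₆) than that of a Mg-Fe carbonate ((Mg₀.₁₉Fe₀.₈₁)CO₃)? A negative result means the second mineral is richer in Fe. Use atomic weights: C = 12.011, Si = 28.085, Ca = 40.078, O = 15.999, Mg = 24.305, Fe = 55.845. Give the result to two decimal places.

-18.66 percentage points

M(CaFeSi₂O₆) = 248.087 g/mol, so wt% Fe = 55.845/248.087 × 100 = 22.51%.
M((Mg₀.₁₉Fe₀.₈₁)CO₃) = 109.860 g/mol, so wt% Fe = 45.234/109.860 × 100 = 41.17%.
22.51 − 41.17 = -18.66 pp.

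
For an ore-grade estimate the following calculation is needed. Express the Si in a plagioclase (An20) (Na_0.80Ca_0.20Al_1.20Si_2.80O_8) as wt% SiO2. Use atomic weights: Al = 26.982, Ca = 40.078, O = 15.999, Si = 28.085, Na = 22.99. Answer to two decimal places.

Molar mass of Na_0.80Ca_0.20Al_1.20Si_2.80O_8 = 0.80·22.99 + 0.20·40.078 + 1.20·26.982 + 2.80·28.085 + 8·15.999 = 265.416 g/mol.
Each formula unit contains 2.80 Si, equivalent to 2.80/1 = 2.8000 mol SiO2.
M(SiO2) = 1×28.085 + 2×15.999 = 60.083 g/mol.
Mass of SiO2 per formula unit = 2.8000 × 60.083 = 168.232 g.
SiO2 wt% = 168.232 / 265.416 × 100 = 63.38%.

63.38 wt%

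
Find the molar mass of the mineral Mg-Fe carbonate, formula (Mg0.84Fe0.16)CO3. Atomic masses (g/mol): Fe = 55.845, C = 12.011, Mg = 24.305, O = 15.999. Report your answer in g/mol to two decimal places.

Mg: 0.84 × 24.305 = 20.4162
Fe: 0.16 × 55.845 = 8.9352
C: 1 × 12.011 = 12.0110
O: 3 × 15.999 = 47.9970
Summing the contributions gives the formula mass.

89.36 g/mol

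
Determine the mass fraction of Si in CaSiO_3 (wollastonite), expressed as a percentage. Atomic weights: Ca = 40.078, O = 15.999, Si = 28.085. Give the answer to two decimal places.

24.18 wt%

Formula mass = 1·40.078 + 1·28.085 + 3·15.999 = 116.160 g/mol, of which 28.085 g is Si.
So Si makes up 28.085/116.160 = 0.2418 of the mass, i.e. 24.18%.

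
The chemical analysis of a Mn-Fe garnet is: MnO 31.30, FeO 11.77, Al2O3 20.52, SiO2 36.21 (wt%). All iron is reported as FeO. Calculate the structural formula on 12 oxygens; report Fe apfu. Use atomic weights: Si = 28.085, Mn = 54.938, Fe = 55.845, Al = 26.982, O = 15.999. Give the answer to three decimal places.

MnO: 31.30/70.937 = 0.44124 mol → 0.44124 mol Mn, 0.44124 mol O.
FeO: 11.77/71.844 = 0.16383 mol → 0.16383 mol Fe, 0.16383 mol O.
Al2O3: 20.52/101.961 = 0.20125 mol → 0.40250 mol Al, 0.60375 mol O.
SiO2: 36.21/60.083 = 0.60267 mol → 0.60267 mol Si, 1.20534 mol O.
Total oxygen = 2.41416 mol. Normalization factor = 12/2.41416 = 4.97067.
Fe per 12 O = 0.16383 × 4.97067 = 0.814.

0.814 Fe apfu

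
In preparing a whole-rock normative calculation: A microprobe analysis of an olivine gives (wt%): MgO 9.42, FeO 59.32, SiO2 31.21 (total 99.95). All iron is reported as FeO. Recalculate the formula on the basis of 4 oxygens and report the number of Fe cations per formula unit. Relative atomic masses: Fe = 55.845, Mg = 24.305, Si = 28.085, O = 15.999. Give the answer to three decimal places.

1.574 Fe apfu

MgO (M=40.304): mol = 0.23372; Mg = 0.23372, O = 0.23372.
FeO (M=71.844): mol = 0.82568; Fe = 0.82568, O = 0.82568.
SiO2 (M=60.083): mol = 0.51945; Si = 0.51945, O = 1.03890.
ΣO = 2.09830; factor = 4/ΣO = 1.90631.
Fe apfu = 0.82568 × 1.90631 = 1.574.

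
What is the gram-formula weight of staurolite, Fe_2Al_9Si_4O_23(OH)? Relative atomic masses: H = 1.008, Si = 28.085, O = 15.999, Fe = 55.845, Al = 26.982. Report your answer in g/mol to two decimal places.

851.85 g/mol

Fe: 2 × 55.845 = 111.6900
Al: 9 × 26.982 = 242.8380
Si: 4 × 28.085 = 112.3400
O: 24 × 15.999 = 383.9760
H: 1 × 1.008 = 1.0080
Summing the contributions gives the formula mass.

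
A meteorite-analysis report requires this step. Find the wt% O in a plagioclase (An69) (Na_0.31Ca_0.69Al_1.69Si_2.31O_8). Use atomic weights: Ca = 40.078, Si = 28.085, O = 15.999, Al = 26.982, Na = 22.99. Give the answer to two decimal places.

46.84 weight percent

Formula mass = 0.31*22.99 + 0.69*40.078 + 1.69*26.982 + 2.31*28.085 + 8*15.999 = 273.249 g/mol, of which 127.992 g is O.
So O makes up 127.992/273.249 = 0.4684 of the mass, i.e. 46.84%.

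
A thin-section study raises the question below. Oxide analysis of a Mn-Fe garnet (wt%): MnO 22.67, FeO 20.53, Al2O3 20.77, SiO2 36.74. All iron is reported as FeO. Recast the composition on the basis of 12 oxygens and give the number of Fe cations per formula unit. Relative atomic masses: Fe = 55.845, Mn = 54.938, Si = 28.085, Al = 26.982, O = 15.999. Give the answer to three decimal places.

MnO (M=70.937): mol = 0.31958; Mn = 0.31958, O = 0.31958.
FeO (M=71.844): mol = 0.28576; Fe = 0.28576, O = 0.28576.
Al2O3 (M=101.961): mol = 0.20371; Al = 0.40742, O = 0.61113.
SiO2 (M=60.083): mol = 0.61149; Si = 0.61149, O = 1.22298.
ΣO = 2.43945; factor = 12/ΣO = 4.91914.
Fe apfu = 0.28576 × 4.91914 = 1.406.

1.406 Fe apfu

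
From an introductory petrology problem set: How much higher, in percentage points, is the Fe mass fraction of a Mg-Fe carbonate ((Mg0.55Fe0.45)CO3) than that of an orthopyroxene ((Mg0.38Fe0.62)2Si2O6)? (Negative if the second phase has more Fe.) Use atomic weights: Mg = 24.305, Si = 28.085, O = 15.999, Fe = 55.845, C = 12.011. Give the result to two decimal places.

-3.36 percentage points

First mineral: 25.130 g Fe in 98.506 g formula = 25.51 wt% Fe.
Second mineral: 69.248 g Fe in 239.884 g formula = 28.87 wt% Fe.
25.51% − 28.87% gives a difference of -3.36 percentage points.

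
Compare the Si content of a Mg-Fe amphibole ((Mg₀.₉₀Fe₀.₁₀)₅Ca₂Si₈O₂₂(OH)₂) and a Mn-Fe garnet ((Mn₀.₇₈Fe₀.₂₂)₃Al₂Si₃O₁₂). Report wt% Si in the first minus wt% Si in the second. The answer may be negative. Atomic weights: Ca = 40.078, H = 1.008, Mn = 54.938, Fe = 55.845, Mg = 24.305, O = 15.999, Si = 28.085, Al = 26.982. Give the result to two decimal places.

10.13 percentage points

First mineral: 224.680 g Si in 828.123 g formula = 27.13 wt% Si.
Second mineral: 84.255 g Si in 495.620 g formula = 17.00 wt% Si.
27.13% − 17.00% gives a difference of 10.13 percentage points.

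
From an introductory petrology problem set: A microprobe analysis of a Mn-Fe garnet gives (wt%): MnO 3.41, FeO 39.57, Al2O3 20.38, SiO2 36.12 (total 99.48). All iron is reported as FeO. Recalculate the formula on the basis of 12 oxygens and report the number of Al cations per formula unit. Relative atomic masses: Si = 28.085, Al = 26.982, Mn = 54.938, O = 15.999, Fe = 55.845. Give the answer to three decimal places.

1.998 Al apfu

3.41 wt% MnO ÷ 70.937 g/mol = 0.04807 mol, giving 0.04807 Mn and 0.04807 O.
39.57 wt% FeO ÷ 71.844 g/mol = 0.55078 mol, giving 0.55078 Fe and 0.55078 O.
20.38 wt% Al2O3 ÷ 101.961 g/mol = 0.19988 mol, giving 0.39976 Al and 0.59964 O.
36.12 wt% SiO2 ÷ 60.083 g/mol = 0.60117 mol, giving 0.60117 Si and 1.20234 O.
Oxygen sums to 2.40083; scaling by 12/2.40083 = 4.99827 puts the formula on 12 O.
Al: 0.39976 × 4.99827 = 1.998 atoms per formula unit.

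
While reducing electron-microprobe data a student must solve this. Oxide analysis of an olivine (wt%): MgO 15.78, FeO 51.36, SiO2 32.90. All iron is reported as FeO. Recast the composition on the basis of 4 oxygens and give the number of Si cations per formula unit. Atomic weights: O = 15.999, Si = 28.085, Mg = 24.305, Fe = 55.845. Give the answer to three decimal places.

0.995 Si apfu

15.78 wt% MgO ÷ 40.304 g/mol = 0.39152 mol, giving 0.39152 Mg and 0.39152 O.
51.36 wt% FeO ÷ 71.844 g/mol = 0.71488 mol, giving 0.71488 Fe and 0.71488 O.
32.90 wt% SiO2 ÷ 60.083 g/mol = 0.54758 mol, giving 0.54758 Si and 1.09516 O.
Oxygen sums to 2.20156; scaling by 4/2.20156 = 1.81689 puts the formula on 4 O.
Si: 0.54758 × 1.81689 = 0.995 atoms per formula unit.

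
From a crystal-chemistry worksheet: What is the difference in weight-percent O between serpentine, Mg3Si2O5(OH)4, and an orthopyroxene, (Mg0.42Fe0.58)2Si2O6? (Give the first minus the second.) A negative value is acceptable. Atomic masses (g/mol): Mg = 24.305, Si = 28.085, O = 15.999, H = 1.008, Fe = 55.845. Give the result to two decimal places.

O in Mg3Si2O5(OH)4: molar mass 277.108 g/mol; 9×15.999 = 143.991 g → 51.96 wt%.
O in (Mg0.42Fe0.58)2Si2O6: molar mass 237.360 g/mol; 6×15.999 = 95.994 g → 40.44 wt%.
Difference = 51.96 − 40.44 = 11.52 percentage points.

11.52 percentage points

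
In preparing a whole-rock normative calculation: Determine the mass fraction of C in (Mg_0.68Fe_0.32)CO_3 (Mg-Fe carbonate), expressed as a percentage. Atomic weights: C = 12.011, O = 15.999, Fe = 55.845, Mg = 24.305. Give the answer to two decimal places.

12.72 wt%

M((Mg_0.68Fe_0.32)CO_3) = 94.406 g/mol.
C contributes 1 × 12.011 = 12.011 g per mole.
12.011/94.406 = 0.1272 → 12.72%.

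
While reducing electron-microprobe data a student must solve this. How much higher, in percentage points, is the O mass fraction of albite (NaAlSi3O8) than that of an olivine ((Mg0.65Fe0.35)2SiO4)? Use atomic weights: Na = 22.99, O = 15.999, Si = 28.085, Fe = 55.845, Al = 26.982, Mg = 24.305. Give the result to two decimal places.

9.49 percentage points

First mineral: 127.992 g O in 262.219 g formula = 48.81 wt% O.
Second mineral: 63.996 g O in 162.769 g formula = 39.32 wt% O.
48.81% − 39.32% gives a difference of 9.49 percentage points.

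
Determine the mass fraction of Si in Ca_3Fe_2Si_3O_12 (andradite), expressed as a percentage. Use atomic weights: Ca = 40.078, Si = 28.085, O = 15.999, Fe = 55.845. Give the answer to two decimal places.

M(Ca_3Fe_2Si_3O_12) = 508.167 g/mol.
Si contributes 3 × 28.085 = 84.255 g per mole.
84.255/508.167 = 0.1658 → 16.58%.

16.58 mass %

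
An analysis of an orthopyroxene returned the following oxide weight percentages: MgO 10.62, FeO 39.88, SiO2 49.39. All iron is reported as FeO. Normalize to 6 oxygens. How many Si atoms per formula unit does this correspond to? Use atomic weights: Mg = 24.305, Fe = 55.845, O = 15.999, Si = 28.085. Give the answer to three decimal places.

2.003 Si apfu

10.62 wt% MgO ÷ 40.304 g/mol = 0.26350 mol, giving 0.26350 Mg and 0.26350 O.
39.88 wt% FeO ÷ 71.844 g/mol = 0.55509 mol, giving 0.55509 Fe and 0.55509 O.
49.39 wt% SiO2 ÷ 60.083 g/mol = 0.82203 mol, giving 0.82203 Si and 1.64406 O.
Oxygen sums to 2.46265; scaling by 6/2.46265 = 2.43640 puts the formula on 6 O.
Si: 0.82203 × 2.43640 = 2.003 atoms per formula unit.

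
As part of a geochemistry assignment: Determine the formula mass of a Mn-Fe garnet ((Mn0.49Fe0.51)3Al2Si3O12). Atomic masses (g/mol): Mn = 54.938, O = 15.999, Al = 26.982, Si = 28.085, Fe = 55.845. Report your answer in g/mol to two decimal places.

The formula mass is the sum 1.47*54.938 + 1.53*55.845 + 2*26.982 + 3*28.085 + 12*15.999.

496.41 g/mol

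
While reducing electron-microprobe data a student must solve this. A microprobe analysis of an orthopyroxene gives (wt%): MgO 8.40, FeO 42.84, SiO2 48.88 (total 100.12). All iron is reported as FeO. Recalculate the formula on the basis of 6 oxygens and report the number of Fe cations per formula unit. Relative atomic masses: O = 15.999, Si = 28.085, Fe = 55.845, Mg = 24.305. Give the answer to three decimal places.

MgO: 8.40/40.304 = 0.20842 mol → 0.20842 mol Mg, 0.20842 mol O.
FeO: 42.84/71.844 = 0.59629 mol → 0.59629 mol Fe, 0.59629 mol O.
SiO2: 48.88/60.083 = 0.81354 mol → 0.81354 mol Si, 1.62708 mol O.
Total oxygen = 2.43179 mol. Normalization factor = 6/2.43179 = 2.46732.
Fe per 6 O = 0.59629 × 2.46732 = 1.471.

1.471 Fe apfu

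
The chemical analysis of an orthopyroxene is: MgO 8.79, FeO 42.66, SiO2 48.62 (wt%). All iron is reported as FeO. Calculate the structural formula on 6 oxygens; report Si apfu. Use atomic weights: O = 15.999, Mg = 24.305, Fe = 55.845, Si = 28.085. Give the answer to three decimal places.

1.998 Si apfu

MgO: 8.79/40.304 = 0.21809 mol → 0.21809 mol Mg, 0.21809 mol O.
FeO: 42.66/71.844 = 0.59379 mol → 0.59379 mol Fe, 0.59379 mol O.
SiO2: 48.62/60.083 = 0.80921 mol → 0.80921 mol Si, 1.61842 mol O.
Total oxygen = 2.43030 mol. Normalization factor = 6/2.43030 = 2.46883.
Si per 6 O = 0.80921 × 2.46883 = 1.998.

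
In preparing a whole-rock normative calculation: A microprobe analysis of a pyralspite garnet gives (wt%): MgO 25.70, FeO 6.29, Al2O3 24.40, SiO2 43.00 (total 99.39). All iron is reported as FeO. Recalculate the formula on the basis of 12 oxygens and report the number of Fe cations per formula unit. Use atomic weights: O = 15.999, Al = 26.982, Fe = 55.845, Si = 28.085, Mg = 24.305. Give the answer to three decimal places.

25.70 wt% MgO ÷ 40.304 g/mol = 0.63765 mol, giving 0.63765 Mg and 0.63765 O.
6.29 wt% FeO ÷ 71.844 g/mol = 0.08755 mol, giving 0.08755 Fe and 0.08755 O.
24.40 wt% Al2O3 ÷ 101.961 g/mol = 0.23931 mol, giving 0.47862 Al and 0.71793 O.
43.00 wt% SiO2 ÷ 60.083 g/mol = 0.71568 mol, giving 0.71568 Si and 1.43136 O.
Oxygen sums to 2.87449; scaling by 12/2.87449 = 4.17465 puts the formula on 12 O.
Fe: 0.08755 × 4.17465 = 0.365 atoms per formula unit.

0.365 Fe apfu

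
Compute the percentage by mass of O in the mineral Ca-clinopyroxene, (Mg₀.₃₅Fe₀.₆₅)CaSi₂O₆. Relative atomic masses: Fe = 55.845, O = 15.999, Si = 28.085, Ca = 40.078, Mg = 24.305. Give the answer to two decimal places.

Formula mass = 0.35·24.305 + 0.65·55.845 + 1·40.078 + 2·28.085 + 6·15.999 = 237.048 g/mol, of which 95.994 g is O.
So O makes up 95.994/237.048 = 0.4050 of the mass, i.e. 40.50%.

40.50 mass %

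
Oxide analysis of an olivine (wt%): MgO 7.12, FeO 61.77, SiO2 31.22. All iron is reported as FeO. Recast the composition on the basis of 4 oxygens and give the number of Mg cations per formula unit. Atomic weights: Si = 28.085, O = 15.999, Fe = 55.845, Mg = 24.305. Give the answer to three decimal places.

0.340 Mg apfu

MgO (M=40.304): mol = 0.17666; Mg = 0.17666, O = 0.17666.
FeO (M=71.844): mol = 0.85978; Fe = 0.85978, O = 0.85978.
SiO2 (M=60.083): mol = 0.51961; Si = 0.51961, O = 1.03922.
ΣO = 2.07566; factor = 4/ΣO = 1.92710.
Mg apfu = 0.17666 × 1.92710 = 0.340.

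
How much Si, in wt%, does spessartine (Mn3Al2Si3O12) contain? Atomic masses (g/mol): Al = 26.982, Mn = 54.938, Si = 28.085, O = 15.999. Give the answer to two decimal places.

M(Mn3Al2Si3O12) = 495.021 g/mol.
Si contributes 3 × 28.085 = 84.255 g per mole.
84.255/495.021 = 0.1702 → 17.02%.

17.02 wt%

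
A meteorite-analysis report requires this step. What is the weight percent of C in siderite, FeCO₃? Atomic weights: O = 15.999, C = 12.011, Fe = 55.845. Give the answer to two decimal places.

Formula mass = 1·55.845 + 1·12.011 + 3·15.999 = 115.853 g/mol, of which 12.011 g is C.
So C makes up 12.011/115.853 = 0.1037 of the mass, i.e. 10.37%.

10.37 mass %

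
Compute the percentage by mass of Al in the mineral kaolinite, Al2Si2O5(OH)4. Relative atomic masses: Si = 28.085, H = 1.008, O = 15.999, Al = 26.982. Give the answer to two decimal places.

Formula mass = 2*26.982 + 2*28.085 + 9*15.999 + 4*1.008 = 258.157 g/mol, of which 53.964 g is Al.
So Al makes up 53.964/258.157 = 0.2090 of the mass, i.e. 20.90%.

20.90 wt%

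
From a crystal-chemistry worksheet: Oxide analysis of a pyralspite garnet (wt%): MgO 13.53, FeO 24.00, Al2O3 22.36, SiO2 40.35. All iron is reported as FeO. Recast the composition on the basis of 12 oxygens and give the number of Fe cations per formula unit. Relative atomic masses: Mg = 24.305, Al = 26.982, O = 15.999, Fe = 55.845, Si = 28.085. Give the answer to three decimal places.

MgO: 13.53/40.304 = 0.33570 mol → 0.33570 mol Mg, 0.33570 mol O.
FeO: 24.00/71.844 = 0.33406 mol → 0.33406 mol Fe, 0.33406 mol O.
Al2O3: 22.36/101.961 = 0.21930 mol → 0.43860 mol Al, 0.65790 mol O.
SiO2: 40.35/60.083 = 0.67157 mol → 0.67157 mol Si, 1.34314 mol O.
Total oxygen = 2.67080 mol. Normalization factor = 12/2.67080 = 4.49304.
Fe per 12 O = 0.33406 × 4.49304 = 1.501.

1.501 Fe apfu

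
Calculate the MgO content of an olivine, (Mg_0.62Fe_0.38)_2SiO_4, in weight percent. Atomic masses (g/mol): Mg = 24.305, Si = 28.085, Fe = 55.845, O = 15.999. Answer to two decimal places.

30.35 wt%

M((Mg_0.62Fe_0.38)_2SiO_4) = 164.661 g/mol; M(MgO) = 40.304 g/mol.
Moles MgO per formula unit = 1.24 Mg ÷ 1 = 1.2400.
MgO fraction = (1.2400 × 40.304) / 164.661 = 49.977/164.661 = 0.3035.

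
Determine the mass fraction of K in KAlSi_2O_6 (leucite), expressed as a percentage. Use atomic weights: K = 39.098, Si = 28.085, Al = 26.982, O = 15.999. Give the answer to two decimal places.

17.91 mass %

Molar mass of KAlSi_2O_6: 1·39.098 + 1·26.982 + 2·28.085 + 6·15.999 = 218.244 g/mol.
Mass of K per formula unit: 1 × 39.098 = 39.098 g.
Weight fraction K = 39.098 / 218.244 = 0.1791.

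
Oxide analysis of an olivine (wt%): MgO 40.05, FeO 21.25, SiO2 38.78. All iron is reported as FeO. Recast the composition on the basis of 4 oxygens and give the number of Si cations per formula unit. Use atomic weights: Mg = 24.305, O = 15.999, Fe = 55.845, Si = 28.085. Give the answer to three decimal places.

1.001 Si apfu

MgO (M=40.304): mol = 0.99370; Mg = 0.99370, O = 0.99370.
FeO (M=71.844): mol = 0.29578; Fe = 0.29578, O = 0.29578.
SiO2 (M=60.083): mol = 0.64544; Si = 0.64544, O = 1.29088.
ΣO = 2.58036; factor = 4/ΣO = 1.55017.
Si apfu = 0.64544 × 1.55017 = 1.001.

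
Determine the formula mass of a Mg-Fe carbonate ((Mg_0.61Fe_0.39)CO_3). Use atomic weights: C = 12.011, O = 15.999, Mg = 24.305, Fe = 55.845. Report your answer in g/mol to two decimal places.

96.61 g/mol

The formula mass is the sum 0.61*24.305 + 0.39*55.845 + 1*12.011 + 3*15.999.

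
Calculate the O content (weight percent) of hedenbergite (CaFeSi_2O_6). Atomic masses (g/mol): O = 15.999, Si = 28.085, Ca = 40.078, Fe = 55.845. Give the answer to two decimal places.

Molar mass of CaFeSi_2O_6: 1×40.078 + 1×55.845 + 2×28.085 + 6×15.999 = 248.087 g/mol.
Mass of O per formula unit: 6 × 15.999 = 95.994 g.
Weight fraction O = 95.994 / 248.087 = 0.3869.

38.69 weight percent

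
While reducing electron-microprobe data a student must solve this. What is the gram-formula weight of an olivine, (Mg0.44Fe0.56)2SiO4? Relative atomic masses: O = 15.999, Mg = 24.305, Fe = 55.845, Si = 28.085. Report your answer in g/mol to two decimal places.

M = 0.88×24.305 + 1.12×55.845 + 1×28.085 + 4×15.999

176.02 g/mol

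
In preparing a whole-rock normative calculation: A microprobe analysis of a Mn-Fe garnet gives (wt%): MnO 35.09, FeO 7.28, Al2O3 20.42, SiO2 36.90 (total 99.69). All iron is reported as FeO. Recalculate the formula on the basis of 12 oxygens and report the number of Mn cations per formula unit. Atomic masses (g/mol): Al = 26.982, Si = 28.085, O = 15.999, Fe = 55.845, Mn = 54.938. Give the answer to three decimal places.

2.448 Mn apfu

MnO: 35.09/70.937 = 0.49466 mol → 0.49466 mol Mn, 0.49466 mol O.
FeO: 7.28/71.844 = 0.10133 mol → 0.10133 mol Fe, 0.10133 mol O.
Al2O3: 20.42/101.961 = 0.20027 mol → 0.40054 mol Al, 0.60081 mol O.
SiO2: 36.90/60.083 = 0.61415 mol → 0.61415 mol Si, 1.22830 mol O.
Total oxygen = 2.42510 mol. Normalization factor = 12/2.42510 = 4.94825.
Mn per 12 O = 0.49466 × 4.94825 = 2.448.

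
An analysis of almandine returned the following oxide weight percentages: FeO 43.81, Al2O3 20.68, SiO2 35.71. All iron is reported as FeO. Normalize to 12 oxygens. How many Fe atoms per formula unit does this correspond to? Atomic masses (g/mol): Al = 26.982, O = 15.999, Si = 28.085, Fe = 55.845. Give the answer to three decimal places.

3.040 Fe apfu

43.81 wt% FeO ÷ 71.844 g/mol = 0.60979 mol, giving 0.60979 Fe and 0.60979 O.
20.68 wt% Al2O3 ÷ 101.961 g/mol = 0.20282 mol, giving 0.40564 Al and 0.60846 O.
35.71 wt% SiO2 ÷ 60.083 g/mol = 0.59434 mol, giving 0.59434 Si and 1.18868 O.
Oxygen sums to 2.40693; scaling by 12/2.40693 = 4.98560 puts the formula on 12 O.
Fe: 0.60979 × 4.98560 = 3.040 atoms per formula unit.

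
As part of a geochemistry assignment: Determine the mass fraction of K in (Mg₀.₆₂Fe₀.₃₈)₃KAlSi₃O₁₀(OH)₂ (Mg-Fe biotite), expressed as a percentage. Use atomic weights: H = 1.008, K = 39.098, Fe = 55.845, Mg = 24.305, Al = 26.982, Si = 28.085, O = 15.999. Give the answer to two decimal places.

M((Mg₀.₆₂Fe₀.₃₈)₃KAlSi₃O₁₀(OH)₂) = 453.210 g/mol.
K contributes 1 × 39.098 = 39.098 g per mole.
39.098/453.210 = 0.0863 → 8.63%.

8.63 weight percent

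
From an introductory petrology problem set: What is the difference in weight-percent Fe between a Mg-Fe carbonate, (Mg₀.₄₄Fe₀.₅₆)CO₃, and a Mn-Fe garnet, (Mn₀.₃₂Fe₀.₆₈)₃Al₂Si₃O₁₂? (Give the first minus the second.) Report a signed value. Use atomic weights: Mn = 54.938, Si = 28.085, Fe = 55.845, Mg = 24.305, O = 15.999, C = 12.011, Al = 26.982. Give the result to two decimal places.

First mineral: 31.273 g Fe in 101.975 g formula = 30.67 wt% Fe.
Second mineral: 113.924 g Fe in 496.871 g formula = 22.93 wt% Fe.
30.67% − 22.93% gives a difference of 7.74 percentage points.

7.74 percentage points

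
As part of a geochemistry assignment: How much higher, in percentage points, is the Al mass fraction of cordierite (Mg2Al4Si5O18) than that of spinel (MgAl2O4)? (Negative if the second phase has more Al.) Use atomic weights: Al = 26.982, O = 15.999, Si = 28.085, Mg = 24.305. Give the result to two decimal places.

-19.48 percentage points

Al in Mg2Al4Si5O18: molar mass 584.945 g/mol; 4×26.982 = 107.928 g → 18.45 wt%.
Al in MgAl2O4: molar mass 142.265 g/mol; 2×26.982 = 53.964 g → 37.93 wt%.
Difference = 18.45 − 37.93 = -19.48 percentage points.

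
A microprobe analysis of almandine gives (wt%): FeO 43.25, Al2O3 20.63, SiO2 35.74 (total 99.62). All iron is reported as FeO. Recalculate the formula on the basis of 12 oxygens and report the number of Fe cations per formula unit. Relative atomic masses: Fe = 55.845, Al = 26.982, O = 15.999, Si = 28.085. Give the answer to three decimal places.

43.25 wt% FeO ÷ 71.844 g/mol = 0.60200 mol, giving 0.60200 Fe and 0.60200 O.
20.63 wt% Al2O3 ÷ 101.961 g/mol = 0.20233 mol, giving 0.40466 Al and 0.60699 O.
35.74 wt% SiO2 ÷ 60.083 g/mol = 0.59484 mol, giving 0.59484 Si and 1.18968 O.
Oxygen sums to 2.39867; scaling by 12/2.39867 = 5.00277 puts the formula on 12 O.
Fe: 0.60200 × 5.00277 = 3.012 atoms per formula unit.

3.012 Fe apfu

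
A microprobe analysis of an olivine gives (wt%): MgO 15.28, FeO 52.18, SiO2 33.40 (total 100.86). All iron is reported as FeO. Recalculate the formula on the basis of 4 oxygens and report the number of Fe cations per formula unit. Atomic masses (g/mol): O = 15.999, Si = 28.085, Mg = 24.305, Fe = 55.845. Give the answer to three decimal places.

1.310 Fe apfu

15.28 wt% MgO ÷ 40.304 g/mol = 0.37912 mol, giving 0.37912 Mg and 0.37912 O.
52.18 wt% FeO ÷ 71.844 g/mol = 0.72630 mol, giving 0.72630 Fe and 0.72630 O.
33.40 wt% SiO2 ÷ 60.083 g/mol = 0.55590 mol, giving 0.55590 Si and 1.11180 O.
Oxygen sums to 2.21722; scaling by 4/2.21722 = 1.80406 puts the formula on 4 O.
Fe: 0.72630 × 1.80406 = 1.310 atoms per formula unit.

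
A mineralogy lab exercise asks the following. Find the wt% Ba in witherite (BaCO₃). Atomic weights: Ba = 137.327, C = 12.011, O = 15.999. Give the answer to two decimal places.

M(BaCO₃) = 197.335 g/mol.
Ba contributes 1 × 137.327 = 137.327 g per mole.
137.327/197.335 = 0.6959 → 69.59%.

69.59 wt%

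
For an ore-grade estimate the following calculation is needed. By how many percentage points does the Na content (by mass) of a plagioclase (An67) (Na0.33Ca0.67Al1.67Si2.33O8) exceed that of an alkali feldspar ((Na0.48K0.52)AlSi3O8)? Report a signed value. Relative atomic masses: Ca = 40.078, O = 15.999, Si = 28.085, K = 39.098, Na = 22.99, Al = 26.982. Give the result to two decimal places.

-1.30 percentage points

M(Na0.33Ca0.67Al1.67Si2.33O8) = 272.929 g/mol, so wt% Na = 7.587/272.929 × 100 = 2.78%.
M((Na0.48K0.52)AlSi3O8) = 270.595 g/mol, so wt% Na = 11.035/270.595 × 100 = 4.08%.
2.78 − 4.08 = -1.30 pp.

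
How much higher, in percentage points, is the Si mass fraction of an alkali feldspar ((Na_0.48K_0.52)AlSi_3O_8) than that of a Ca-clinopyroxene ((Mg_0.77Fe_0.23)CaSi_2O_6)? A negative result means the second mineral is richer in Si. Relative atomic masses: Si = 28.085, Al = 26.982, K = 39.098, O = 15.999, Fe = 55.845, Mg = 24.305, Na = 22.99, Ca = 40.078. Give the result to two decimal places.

Si in (Na_0.48K_0.52)AlSi_3O_8: molar mass 270.595 g/mol; 3×28.085 = 84.255 g → 31.14 wt%.
Si in (Mg_0.77Fe_0.23)CaSi_2O_6: molar mass 223.801 g/mol; 2×28.085 = 56.170 g → 25.10 wt%.
Difference = 31.14 − 25.10 = 6.04 percentage points.

6.04 percentage points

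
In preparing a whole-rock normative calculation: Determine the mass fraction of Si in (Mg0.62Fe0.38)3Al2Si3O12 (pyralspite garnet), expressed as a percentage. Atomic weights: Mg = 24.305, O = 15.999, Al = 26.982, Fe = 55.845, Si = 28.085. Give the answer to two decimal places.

19.19 wt%

M((Mg0.62Fe0.38)3Al2Si3O12) = 439.078 g/mol.
Si contributes 3 × 28.085 = 84.255 g per mole.
84.255/439.078 = 0.1919 → 19.19%.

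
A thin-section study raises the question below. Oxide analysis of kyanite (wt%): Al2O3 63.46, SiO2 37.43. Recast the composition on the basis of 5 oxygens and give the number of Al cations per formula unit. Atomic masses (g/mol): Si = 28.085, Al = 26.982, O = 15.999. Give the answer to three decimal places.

63.46 wt% Al2O3 ÷ 101.961 g/mol = 0.62239 mol, giving 1.24478 Al and 1.86717 O.
37.43 wt% SiO2 ÷ 60.083 g/mol = 0.62297 mol, giving 0.62297 Si and 1.24594 O.
Oxygen sums to 3.11311; scaling by 5/3.11311 = 1.60611 puts the formula on 5 O.
Al: 1.24478 × 1.60611 = 1.999 atoms per formula unit.

1.999 Al apfu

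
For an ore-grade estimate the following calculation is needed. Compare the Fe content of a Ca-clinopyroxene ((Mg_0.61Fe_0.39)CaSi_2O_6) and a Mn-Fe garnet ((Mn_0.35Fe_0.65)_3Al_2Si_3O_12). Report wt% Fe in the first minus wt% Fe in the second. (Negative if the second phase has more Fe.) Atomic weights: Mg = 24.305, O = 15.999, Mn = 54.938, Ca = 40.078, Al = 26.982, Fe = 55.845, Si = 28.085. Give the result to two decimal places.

First mineral: 21.780 g Fe in 228.848 g formula = 9.52 wt% Fe.
Second mineral: 108.898 g Fe in 496.790 g formula = 21.92 wt% Fe.
9.52% − 21.92% gives a difference of -12.40 percentage points.

-12.40 percentage points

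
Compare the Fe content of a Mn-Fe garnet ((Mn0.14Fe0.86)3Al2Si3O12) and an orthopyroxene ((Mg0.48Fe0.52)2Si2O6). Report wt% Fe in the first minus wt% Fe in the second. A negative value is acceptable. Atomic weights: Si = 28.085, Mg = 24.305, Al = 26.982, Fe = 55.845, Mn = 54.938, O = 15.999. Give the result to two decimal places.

First mineral: 144.080 g Fe in 497.361 g formula = 28.97 wt% Fe.
Second mineral: 58.079 g Fe in 233.576 g formula = 24.87 wt% Fe.
28.97% − 24.87% gives a difference of 4.10 percentage points.

4.10 percentage points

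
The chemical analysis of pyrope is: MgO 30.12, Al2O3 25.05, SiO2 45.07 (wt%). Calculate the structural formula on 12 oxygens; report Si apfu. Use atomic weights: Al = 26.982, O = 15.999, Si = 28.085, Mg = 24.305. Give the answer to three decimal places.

MgO: 30.12/40.304 = 0.74732 mol → 0.74732 mol Mg, 0.74732 mol O.
Al2O3: 25.05/101.961 = 0.24568 mol → 0.49136 mol Al, 0.73704 mol O.
SiO2: 45.07/60.083 = 0.75013 mol → 0.75013 mol Si, 1.50026 mol O.
Total oxygen = 2.98462 mol. Normalization factor = 12/2.98462 = 4.02061.
Si per 12 O = 0.75013 × 4.02061 = 3.016.

3.016 Si apfu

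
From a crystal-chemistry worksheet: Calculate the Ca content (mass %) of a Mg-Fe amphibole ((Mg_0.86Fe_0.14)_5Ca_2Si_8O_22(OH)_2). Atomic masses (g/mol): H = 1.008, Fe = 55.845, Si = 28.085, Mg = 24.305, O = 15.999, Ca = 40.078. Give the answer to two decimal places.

9.61 mass %

Molar mass of (Mg_0.86Fe_0.14)_5Ca_2Si_8O_22(OH)_2: 4.30·24.305 + 0.70·55.845 + 2·40.078 + 8·28.085 + 24·15.999 + 2·1.008 = 834.431 g/mol.
Mass of Ca per formula unit: 2 × 40.078 = 80.156 g.
Weight fraction Ca = 80.156 / 834.431 = 0.0961.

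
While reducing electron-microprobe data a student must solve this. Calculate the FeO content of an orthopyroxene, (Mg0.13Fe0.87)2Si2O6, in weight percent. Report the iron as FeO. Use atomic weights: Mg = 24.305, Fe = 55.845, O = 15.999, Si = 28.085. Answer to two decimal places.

Formula mass = 255.654 g/mol.
1.74 Fe → 1.7400 mol FeO per formula unit; M(FeO) = 71.844, so FeO mass = 125.009 g.
125.009/255.654 × 100 = 48.90 wt%.

48.90 wt%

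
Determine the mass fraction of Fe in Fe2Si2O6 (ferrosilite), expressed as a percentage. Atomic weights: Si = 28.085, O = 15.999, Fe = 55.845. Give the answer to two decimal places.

42.33 weight percent

Formula mass = 2*55.845 + 2*28.085 + 6*15.999 = 263.854 g/mol, of which 111.690 g is Fe.
So Fe makes up 111.690/263.854 = 0.4233 of the mass, i.e. 42.33%.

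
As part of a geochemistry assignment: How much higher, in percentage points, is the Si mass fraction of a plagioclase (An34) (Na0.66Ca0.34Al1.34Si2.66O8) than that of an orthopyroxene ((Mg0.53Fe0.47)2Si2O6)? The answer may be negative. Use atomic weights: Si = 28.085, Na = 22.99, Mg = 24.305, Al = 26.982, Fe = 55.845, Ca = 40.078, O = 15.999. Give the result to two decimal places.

First mineral: 74.706 g Si in 267.654 g formula = 27.91 wt% Si.
Second mineral: 56.170 g Si in 230.422 g formula = 24.38 wt% Si.
27.91% − 24.38% gives a difference of 3.53 percentage points.

3.53 percentage points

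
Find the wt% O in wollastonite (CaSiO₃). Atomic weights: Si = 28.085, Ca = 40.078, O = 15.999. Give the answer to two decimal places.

41.32 weight percent

Formula mass = 1×40.078 + 1×28.085 + 3×15.999 = 116.160 g/mol, of which 47.997 g is O.
So O makes up 47.997/116.160 = 0.4132 of the mass, i.e. 41.32%.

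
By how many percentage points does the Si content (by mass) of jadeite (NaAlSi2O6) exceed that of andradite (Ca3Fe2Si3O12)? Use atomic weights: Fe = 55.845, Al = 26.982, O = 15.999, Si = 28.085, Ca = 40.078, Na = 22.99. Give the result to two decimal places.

First mineral: 56.170 g Si in 202.136 g formula = 27.79 wt% Si.
Second mineral: 84.255 g Si in 508.167 g formula = 16.58 wt% Si.
27.79% − 16.58% gives a difference of 11.21 percentage points.

11.21 percentage points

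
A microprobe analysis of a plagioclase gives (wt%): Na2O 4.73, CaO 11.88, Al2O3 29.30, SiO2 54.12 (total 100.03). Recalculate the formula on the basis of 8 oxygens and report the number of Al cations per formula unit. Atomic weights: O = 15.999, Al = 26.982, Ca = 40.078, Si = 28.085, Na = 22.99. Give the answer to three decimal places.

4.73 wt% Na2O ÷ 61.979 g/mol = 0.07632 mol, giving 0.15264 Na and 0.07632 O.
11.88 wt% CaO ÷ 56.077 g/mol = 0.21185 mol, giving 0.21185 Ca and 0.21185 O.
29.30 wt% Al2O3 ÷ 101.961 g/mol = 0.28736 mol, giving 0.57472 Al and 0.86208 O.
54.12 wt% SiO2 ÷ 60.083 g/mol = 0.90075 mol, giving 0.90075 Si and 1.80150 O.
Oxygen sums to 2.95175; scaling by 8/2.95175 = 2.71026 puts the formula on 8 O.
Al: 0.57472 × 2.71026 = 1.558 atoms per formula unit.

1.558 Al apfu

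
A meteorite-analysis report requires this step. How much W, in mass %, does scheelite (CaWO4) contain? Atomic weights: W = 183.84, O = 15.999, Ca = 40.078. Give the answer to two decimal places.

63.85 mass %

Molar mass of CaWO4: 1×40.078 + 1×183.84 + 4×15.999 = 287.914 g/mol.
Mass of W per formula unit: 1 × 183.84 = 183.840 g.
Weight fraction W = 183.840 / 287.914 = 0.6385.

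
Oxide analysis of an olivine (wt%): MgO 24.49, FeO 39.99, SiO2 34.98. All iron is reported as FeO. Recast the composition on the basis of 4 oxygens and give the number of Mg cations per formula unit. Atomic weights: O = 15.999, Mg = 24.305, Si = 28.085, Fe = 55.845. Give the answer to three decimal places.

1.044 Mg apfu

24.49 wt% MgO ÷ 40.304 g/mol = 0.60763 mol, giving 0.60763 Mg and 0.60763 O.
39.99 wt% FeO ÷ 71.844 g/mol = 0.55662 mol, giving 0.55662 Fe and 0.55662 O.
34.98 wt% SiO2 ÷ 60.083 g/mol = 0.58219 mol, giving 0.58219 Si and 1.16438 O.
Oxygen sums to 2.32863; scaling by 4/2.32863 = 1.71775 puts the formula on 4 O.
Mg: 0.60763 × 1.71775 = 1.044 atoms per formula unit.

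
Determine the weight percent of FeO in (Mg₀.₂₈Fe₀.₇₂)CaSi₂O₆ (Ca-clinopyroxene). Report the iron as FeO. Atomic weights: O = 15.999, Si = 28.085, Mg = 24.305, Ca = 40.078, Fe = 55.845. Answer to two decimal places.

Formula mass = 239.256 g/mol.
0.72 Fe → 0.7200 mol FeO per formula unit; M(FeO) = 71.844, so FeO mass = 51.728 g.
51.728/239.256 × 100 = 21.62 wt%.

21.62 wt%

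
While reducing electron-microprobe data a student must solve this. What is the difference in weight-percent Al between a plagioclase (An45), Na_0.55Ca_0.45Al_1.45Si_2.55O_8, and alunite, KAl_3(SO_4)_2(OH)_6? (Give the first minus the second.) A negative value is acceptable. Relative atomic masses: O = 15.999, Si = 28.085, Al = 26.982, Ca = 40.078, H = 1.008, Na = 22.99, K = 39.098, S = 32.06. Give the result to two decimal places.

Al in Na_0.55Ca_0.45Al_1.45Si_2.55O_8: molar mass 269.412 g/mol; 1.45×26.982 = 39.124 g → 14.52 wt%.
Al in KAl_3(SO_4)_2(OH)_6: molar mass 414.198 g/mol; 3×26.982 = 80.946 g → 19.54 wt%.
Difference = 14.52 − 19.54 = -5.02 percentage points.

-5.02 percentage points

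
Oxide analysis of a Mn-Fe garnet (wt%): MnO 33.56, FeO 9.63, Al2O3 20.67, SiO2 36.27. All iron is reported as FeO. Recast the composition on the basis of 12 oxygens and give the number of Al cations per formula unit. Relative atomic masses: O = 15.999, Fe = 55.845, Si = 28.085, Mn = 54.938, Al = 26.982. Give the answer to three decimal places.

MnO: 33.56/70.937 = 0.47310 mol → 0.47310 mol Mn, 0.47310 mol O.
FeO: 9.63/71.844 = 0.13404 mol → 0.13404 mol Fe, 0.13404 mol O.
Al2O3: 20.67/101.961 = 0.20272 mol → 0.40544 mol Al, 0.60816 mol O.
SiO2: 36.27/60.083 = 0.60366 mol → 0.60366 mol Si, 1.20732 mol O.
Total oxygen = 2.42262 mol. Normalization factor = 12/2.42262 = 4.95332.
Al per 12 O = 0.40544 × 4.95332 = 2.008.

2.008 Al apfu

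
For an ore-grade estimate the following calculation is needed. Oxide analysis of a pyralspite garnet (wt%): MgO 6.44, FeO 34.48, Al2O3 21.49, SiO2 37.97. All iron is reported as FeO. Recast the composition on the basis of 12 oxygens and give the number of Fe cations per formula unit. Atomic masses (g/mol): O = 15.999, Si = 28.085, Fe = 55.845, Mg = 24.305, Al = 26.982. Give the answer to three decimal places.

MgO (M=40.304): mol = 0.15979; Mg = 0.15979, O = 0.15979.
FeO (M=71.844): mol = 0.47993; Fe = 0.47993, O = 0.47993.
Al2O3 (M=101.961): mol = 0.21077; Al = 0.42154, O = 0.63231.
SiO2 (M=60.083): mol = 0.63196; Si = 0.63196, O = 1.26392.
ΣO = 2.53595; factor = 12/ΣO = 4.73195.
Fe apfu = 0.47993 × 4.73195 = 2.271.

2.271 Fe apfu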